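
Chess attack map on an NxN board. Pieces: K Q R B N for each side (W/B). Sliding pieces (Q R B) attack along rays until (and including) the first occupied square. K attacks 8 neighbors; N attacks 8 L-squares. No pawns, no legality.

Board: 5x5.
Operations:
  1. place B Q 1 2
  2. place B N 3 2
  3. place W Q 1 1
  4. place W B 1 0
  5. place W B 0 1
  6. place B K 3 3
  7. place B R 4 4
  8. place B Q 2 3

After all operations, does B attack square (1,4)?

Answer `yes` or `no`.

Answer: yes

Derivation:
Op 1: place BQ@(1,2)
Op 2: place BN@(3,2)
Op 3: place WQ@(1,1)
Op 4: place WB@(1,0)
Op 5: place WB@(0,1)
Op 6: place BK@(3,3)
Op 7: place BR@(4,4)
Op 8: place BQ@(2,3)
Per-piece attacks for B:
  BQ@(1,2): attacks (1,3) (1,4) (1,1) (2,2) (3,2) (0,2) (2,3) (2,1) (3,0) (0,3) (0,1) [ray(0,-1) blocked at (1,1); ray(1,0) blocked at (3,2); ray(1,1) blocked at (2,3); ray(-1,-1) blocked at (0,1)]
  BQ@(2,3): attacks (2,4) (2,2) (2,1) (2,0) (3,3) (1,3) (0,3) (3,4) (3,2) (1,4) (1,2) [ray(1,0) blocked at (3,3); ray(1,-1) blocked at (3,2); ray(-1,-1) blocked at (1,2)]
  BN@(3,2): attacks (4,4) (2,4) (1,3) (4,0) (2,0) (1,1)
  BK@(3,3): attacks (3,4) (3,2) (4,3) (2,3) (4,4) (4,2) (2,4) (2,2)
  BR@(4,4): attacks (4,3) (4,2) (4,1) (4,0) (3,4) (2,4) (1,4) (0,4)
B attacks (1,4): yes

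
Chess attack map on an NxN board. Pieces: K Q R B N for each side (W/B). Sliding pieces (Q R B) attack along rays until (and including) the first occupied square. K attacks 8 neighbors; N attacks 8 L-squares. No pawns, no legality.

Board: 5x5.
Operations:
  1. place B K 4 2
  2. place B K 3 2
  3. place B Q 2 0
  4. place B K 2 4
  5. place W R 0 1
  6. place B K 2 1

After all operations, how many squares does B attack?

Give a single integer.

Op 1: place BK@(4,2)
Op 2: place BK@(3,2)
Op 3: place BQ@(2,0)
Op 4: place BK@(2,4)
Op 5: place WR@(0,1)
Op 6: place BK@(2,1)
Per-piece attacks for B:
  BQ@(2,0): attacks (2,1) (3,0) (4,0) (1,0) (0,0) (3,1) (4,2) (1,1) (0,2) [ray(0,1) blocked at (2,1); ray(1,1) blocked at (4,2)]
  BK@(2,1): attacks (2,2) (2,0) (3,1) (1,1) (3,2) (3,0) (1,2) (1,0)
  BK@(2,4): attacks (2,3) (3,4) (1,4) (3,3) (1,3)
  BK@(3,2): attacks (3,3) (3,1) (4,2) (2,2) (4,3) (4,1) (2,3) (2,1)
  BK@(4,2): attacks (4,3) (4,1) (3,2) (3,3) (3,1)
Union (20 distinct): (0,0) (0,2) (1,0) (1,1) (1,2) (1,3) (1,4) (2,0) (2,1) (2,2) (2,3) (3,0) (3,1) (3,2) (3,3) (3,4) (4,0) (4,1) (4,2) (4,3)

Answer: 20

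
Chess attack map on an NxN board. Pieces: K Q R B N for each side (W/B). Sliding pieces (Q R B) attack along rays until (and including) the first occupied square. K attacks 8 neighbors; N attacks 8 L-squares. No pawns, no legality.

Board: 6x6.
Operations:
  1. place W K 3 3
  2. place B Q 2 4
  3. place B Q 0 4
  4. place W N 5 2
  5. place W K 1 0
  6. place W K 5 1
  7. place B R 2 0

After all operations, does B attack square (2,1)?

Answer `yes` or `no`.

Op 1: place WK@(3,3)
Op 2: place BQ@(2,4)
Op 3: place BQ@(0,4)
Op 4: place WN@(5,2)
Op 5: place WK@(1,0)
Op 6: place WK@(5,1)
Op 7: place BR@(2,0)
Per-piece attacks for B:
  BQ@(0,4): attacks (0,5) (0,3) (0,2) (0,1) (0,0) (1,4) (2,4) (1,5) (1,3) (2,2) (3,1) (4,0) [ray(1,0) blocked at (2,4)]
  BR@(2,0): attacks (2,1) (2,2) (2,3) (2,4) (3,0) (4,0) (5,0) (1,0) [ray(0,1) blocked at (2,4); ray(-1,0) blocked at (1,0)]
  BQ@(2,4): attacks (2,5) (2,3) (2,2) (2,1) (2,0) (3,4) (4,4) (5,4) (1,4) (0,4) (3,5) (3,3) (1,5) (1,3) (0,2) [ray(0,-1) blocked at (2,0); ray(-1,0) blocked at (0,4); ray(1,-1) blocked at (3,3)]
B attacks (2,1): yes

Answer: yes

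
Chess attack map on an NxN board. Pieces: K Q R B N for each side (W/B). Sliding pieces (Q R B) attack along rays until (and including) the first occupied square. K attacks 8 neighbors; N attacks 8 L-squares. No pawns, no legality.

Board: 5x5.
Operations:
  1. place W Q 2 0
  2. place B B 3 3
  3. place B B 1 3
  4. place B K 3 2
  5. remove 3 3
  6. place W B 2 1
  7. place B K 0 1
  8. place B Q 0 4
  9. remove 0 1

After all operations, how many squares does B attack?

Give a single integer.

Op 1: place WQ@(2,0)
Op 2: place BB@(3,3)
Op 3: place BB@(1,3)
Op 4: place BK@(3,2)
Op 5: remove (3,3)
Op 6: place WB@(2,1)
Op 7: place BK@(0,1)
Op 8: place BQ@(0,4)
Op 9: remove (0,1)
Per-piece attacks for B:
  BQ@(0,4): attacks (0,3) (0,2) (0,1) (0,0) (1,4) (2,4) (3,4) (4,4) (1,3) [ray(1,-1) blocked at (1,3)]
  BB@(1,3): attacks (2,4) (2,2) (3,1) (4,0) (0,4) (0,2) [ray(-1,1) blocked at (0,4)]
  BK@(3,2): attacks (3,3) (3,1) (4,2) (2,2) (4,3) (4,1) (2,3) (2,1)
Union (19 distinct): (0,0) (0,1) (0,2) (0,3) (0,4) (1,3) (1,4) (2,1) (2,2) (2,3) (2,4) (3,1) (3,3) (3,4) (4,0) (4,1) (4,2) (4,3) (4,4)

Answer: 19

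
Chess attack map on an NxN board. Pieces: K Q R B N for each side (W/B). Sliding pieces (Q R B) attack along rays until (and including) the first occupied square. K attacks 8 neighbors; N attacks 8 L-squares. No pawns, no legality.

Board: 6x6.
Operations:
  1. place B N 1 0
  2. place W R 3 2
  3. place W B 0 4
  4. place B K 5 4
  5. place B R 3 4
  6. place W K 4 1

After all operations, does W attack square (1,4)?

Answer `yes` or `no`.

Answer: no

Derivation:
Op 1: place BN@(1,0)
Op 2: place WR@(3,2)
Op 3: place WB@(0,4)
Op 4: place BK@(5,4)
Op 5: place BR@(3,4)
Op 6: place WK@(4,1)
Per-piece attacks for W:
  WB@(0,4): attacks (1,5) (1,3) (2,2) (3,1) (4,0)
  WR@(3,2): attacks (3,3) (3,4) (3,1) (3,0) (4,2) (5,2) (2,2) (1,2) (0,2) [ray(0,1) blocked at (3,4)]
  WK@(4,1): attacks (4,2) (4,0) (5,1) (3,1) (5,2) (5,0) (3,2) (3,0)
W attacks (1,4): no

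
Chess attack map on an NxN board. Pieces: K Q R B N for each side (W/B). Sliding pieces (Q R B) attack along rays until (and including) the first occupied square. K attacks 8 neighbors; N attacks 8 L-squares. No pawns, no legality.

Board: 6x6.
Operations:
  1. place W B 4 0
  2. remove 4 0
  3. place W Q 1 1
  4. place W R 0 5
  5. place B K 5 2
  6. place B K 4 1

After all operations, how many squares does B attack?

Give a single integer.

Op 1: place WB@(4,0)
Op 2: remove (4,0)
Op 3: place WQ@(1,1)
Op 4: place WR@(0,5)
Op 5: place BK@(5,2)
Op 6: place BK@(4,1)
Per-piece attacks for B:
  BK@(4,1): attacks (4,2) (4,0) (5,1) (3,1) (5,2) (5,0) (3,2) (3,0)
  BK@(5,2): attacks (5,3) (5,1) (4,2) (4,3) (4,1)
Union (11 distinct): (3,0) (3,1) (3,2) (4,0) (4,1) (4,2) (4,3) (5,0) (5,1) (5,2) (5,3)

Answer: 11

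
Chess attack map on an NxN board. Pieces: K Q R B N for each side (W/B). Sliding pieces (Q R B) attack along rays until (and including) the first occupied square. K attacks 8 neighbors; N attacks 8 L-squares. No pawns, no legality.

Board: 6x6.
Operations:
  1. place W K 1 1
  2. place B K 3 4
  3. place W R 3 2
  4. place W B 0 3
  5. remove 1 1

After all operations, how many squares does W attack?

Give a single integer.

Op 1: place WK@(1,1)
Op 2: place BK@(3,4)
Op 3: place WR@(3,2)
Op 4: place WB@(0,3)
Op 5: remove (1,1)
Per-piece attacks for W:
  WB@(0,3): attacks (1,4) (2,5) (1,2) (2,1) (3,0)
  WR@(3,2): attacks (3,3) (3,4) (3,1) (3,0) (4,2) (5,2) (2,2) (1,2) (0,2) [ray(0,1) blocked at (3,4)]
Union (12 distinct): (0,2) (1,2) (1,4) (2,1) (2,2) (2,5) (3,0) (3,1) (3,3) (3,4) (4,2) (5,2)

Answer: 12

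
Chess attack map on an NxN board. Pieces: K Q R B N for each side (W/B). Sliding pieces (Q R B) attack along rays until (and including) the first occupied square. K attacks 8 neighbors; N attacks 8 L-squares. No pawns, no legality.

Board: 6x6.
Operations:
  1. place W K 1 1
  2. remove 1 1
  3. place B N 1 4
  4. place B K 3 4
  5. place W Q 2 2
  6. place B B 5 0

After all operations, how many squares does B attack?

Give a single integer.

Op 1: place WK@(1,1)
Op 2: remove (1,1)
Op 3: place BN@(1,4)
Op 4: place BK@(3,4)
Op 5: place WQ@(2,2)
Op 6: place BB@(5,0)
Per-piece attacks for B:
  BN@(1,4): attacks (3,5) (2,2) (3,3) (0,2)
  BK@(3,4): attacks (3,5) (3,3) (4,4) (2,4) (4,5) (4,3) (2,5) (2,3)
  BB@(5,0): attacks (4,1) (3,2) (2,3) (1,4) [ray(-1,1) blocked at (1,4)]
Union (13 distinct): (0,2) (1,4) (2,2) (2,3) (2,4) (2,5) (3,2) (3,3) (3,5) (4,1) (4,3) (4,4) (4,5)

Answer: 13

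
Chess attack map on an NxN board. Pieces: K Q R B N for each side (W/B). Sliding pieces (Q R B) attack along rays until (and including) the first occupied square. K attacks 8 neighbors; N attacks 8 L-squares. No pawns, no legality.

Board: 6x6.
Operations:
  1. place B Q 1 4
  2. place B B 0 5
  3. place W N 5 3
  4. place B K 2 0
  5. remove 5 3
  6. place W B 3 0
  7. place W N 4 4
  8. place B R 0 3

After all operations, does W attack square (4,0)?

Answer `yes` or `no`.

Answer: no

Derivation:
Op 1: place BQ@(1,4)
Op 2: place BB@(0,5)
Op 3: place WN@(5,3)
Op 4: place BK@(2,0)
Op 5: remove (5,3)
Op 6: place WB@(3,0)
Op 7: place WN@(4,4)
Op 8: place BR@(0,3)
Per-piece attacks for W:
  WB@(3,0): attacks (4,1) (5,2) (2,1) (1,2) (0,3) [ray(-1,1) blocked at (0,3)]
  WN@(4,4): attacks (2,5) (5,2) (3,2) (2,3)
W attacks (4,0): no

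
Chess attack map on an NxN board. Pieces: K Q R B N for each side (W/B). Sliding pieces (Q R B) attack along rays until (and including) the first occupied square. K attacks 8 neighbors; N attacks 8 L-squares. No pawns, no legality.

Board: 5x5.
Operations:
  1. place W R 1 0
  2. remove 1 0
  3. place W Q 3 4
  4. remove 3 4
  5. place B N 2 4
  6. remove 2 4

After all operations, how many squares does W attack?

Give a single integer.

Answer: 0

Derivation:
Op 1: place WR@(1,0)
Op 2: remove (1,0)
Op 3: place WQ@(3,4)
Op 4: remove (3,4)
Op 5: place BN@(2,4)
Op 6: remove (2,4)
Per-piece attacks for W:
Union (0 distinct): (none)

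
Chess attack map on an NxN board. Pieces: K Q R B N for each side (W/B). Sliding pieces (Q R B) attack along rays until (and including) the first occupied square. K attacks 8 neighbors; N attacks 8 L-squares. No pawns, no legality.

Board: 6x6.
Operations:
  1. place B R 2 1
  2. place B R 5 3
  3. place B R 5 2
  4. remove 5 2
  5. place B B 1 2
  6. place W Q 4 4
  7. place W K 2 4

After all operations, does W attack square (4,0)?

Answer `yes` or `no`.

Answer: yes

Derivation:
Op 1: place BR@(2,1)
Op 2: place BR@(5,3)
Op 3: place BR@(5,2)
Op 4: remove (5,2)
Op 5: place BB@(1,2)
Op 6: place WQ@(4,4)
Op 7: place WK@(2,4)
Per-piece attacks for W:
  WK@(2,4): attacks (2,5) (2,3) (3,4) (1,4) (3,5) (3,3) (1,5) (1,3)
  WQ@(4,4): attacks (4,5) (4,3) (4,2) (4,1) (4,0) (5,4) (3,4) (2,4) (5,5) (5,3) (3,5) (3,3) (2,2) (1,1) (0,0) [ray(-1,0) blocked at (2,4); ray(1,-1) blocked at (5,3)]
W attacks (4,0): yes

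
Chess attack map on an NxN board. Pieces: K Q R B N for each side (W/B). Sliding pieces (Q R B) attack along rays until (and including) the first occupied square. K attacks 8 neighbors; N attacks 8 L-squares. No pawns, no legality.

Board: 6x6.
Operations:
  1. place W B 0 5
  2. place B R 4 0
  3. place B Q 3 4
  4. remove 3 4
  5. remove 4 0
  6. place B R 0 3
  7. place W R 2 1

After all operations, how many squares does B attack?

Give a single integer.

Op 1: place WB@(0,5)
Op 2: place BR@(4,0)
Op 3: place BQ@(3,4)
Op 4: remove (3,4)
Op 5: remove (4,0)
Op 6: place BR@(0,3)
Op 7: place WR@(2,1)
Per-piece attacks for B:
  BR@(0,3): attacks (0,4) (0,5) (0,2) (0,1) (0,0) (1,3) (2,3) (3,3) (4,3) (5,3) [ray(0,1) blocked at (0,5)]
Union (10 distinct): (0,0) (0,1) (0,2) (0,4) (0,5) (1,3) (2,3) (3,3) (4,3) (5,3)

Answer: 10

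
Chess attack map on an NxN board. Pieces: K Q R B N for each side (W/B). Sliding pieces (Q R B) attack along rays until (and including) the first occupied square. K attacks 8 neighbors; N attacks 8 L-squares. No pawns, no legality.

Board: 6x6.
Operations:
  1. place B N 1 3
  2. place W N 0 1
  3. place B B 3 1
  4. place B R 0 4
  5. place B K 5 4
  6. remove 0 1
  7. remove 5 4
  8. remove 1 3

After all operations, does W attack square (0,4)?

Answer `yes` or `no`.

Op 1: place BN@(1,3)
Op 2: place WN@(0,1)
Op 3: place BB@(3,1)
Op 4: place BR@(0,4)
Op 5: place BK@(5,4)
Op 6: remove (0,1)
Op 7: remove (5,4)
Op 8: remove (1,3)
Per-piece attacks for W:
W attacks (0,4): no

Answer: no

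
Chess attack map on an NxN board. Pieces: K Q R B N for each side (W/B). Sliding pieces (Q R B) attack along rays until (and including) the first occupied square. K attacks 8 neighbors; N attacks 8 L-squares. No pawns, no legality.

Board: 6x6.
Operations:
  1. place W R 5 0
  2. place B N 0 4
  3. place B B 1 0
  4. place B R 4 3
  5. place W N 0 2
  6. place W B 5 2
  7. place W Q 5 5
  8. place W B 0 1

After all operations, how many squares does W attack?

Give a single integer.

Answer: 25

Derivation:
Op 1: place WR@(5,0)
Op 2: place BN@(0,4)
Op 3: place BB@(1,0)
Op 4: place BR@(4,3)
Op 5: place WN@(0,2)
Op 6: place WB@(5,2)
Op 7: place WQ@(5,5)
Op 8: place WB@(0,1)
Per-piece attacks for W:
  WB@(0,1): attacks (1,2) (2,3) (3,4) (4,5) (1,0) [ray(1,-1) blocked at (1,0)]
  WN@(0,2): attacks (1,4) (2,3) (1,0) (2,1)
  WR@(5,0): attacks (5,1) (5,2) (4,0) (3,0) (2,0) (1,0) [ray(0,1) blocked at (5,2); ray(-1,0) blocked at (1,0)]
  WB@(5,2): attacks (4,3) (4,1) (3,0) [ray(-1,1) blocked at (4,3)]
  WQ@(5,5): attacks (5,4) (5,3) (5,2) (4,5) (3,5) (2,5) (1,5) (0,5) (4,4) (3,3) (2,2) (1,1) (0,0) [ray(0,-1) blocked at (5,2)]
Union (25 distinct): (0,0) (0,5) (1,0) (1,1) (1,2) (1,4) (1,5) (2,0) (2,1) (2,2) (2,3) (2,5) (3,0) (3,3) (3,4) (3,5) (4,0) (4,1) (4,3) (4,4) (4,5) (5,1) (5,2) (5,3) (5,4)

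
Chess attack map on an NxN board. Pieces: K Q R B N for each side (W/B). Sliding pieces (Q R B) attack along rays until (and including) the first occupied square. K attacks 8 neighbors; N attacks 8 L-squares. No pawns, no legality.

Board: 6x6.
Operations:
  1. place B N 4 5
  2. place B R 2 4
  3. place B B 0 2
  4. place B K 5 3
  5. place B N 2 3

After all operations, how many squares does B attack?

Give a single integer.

Op 1: place BN@(4,5)
Op 2: place BR@(2,4)
Op 3: place BB@(0,2)
Op 4: place BK@(5,3)
Op 5: place BN@(2,3)
Per-piece attacks for B:
  BB@(0,2): attacks (1,3) (2,4) (1,1) (2,0) [ray(1,1) blocked at (2,4)]
  BN@(2,3): attacks (3,5) (4,4) (1,5) (0,4) (3,1) (4,2) (1,1) (0,2)
  BR@(2,4): attacks (2,5) (2,3) (3,4) (4,4) (5,4) (1,4) (0,4) [ray(0,-1) blocked at (2,3)]
  BN@(4,5): attacks (5,3) (3,3) (2,4)
  BK@(5,3): attacks (5,4) (5,2) (4,3) (4,4) (4,2)
Union (20 distinct): (0,2) (0,4) (1,1) (1,3) (1,4) (1,5) (2,0) (2,3) (2,4) (2,5) (3,1) (3,3) (3,4) (3,5) (4,2) (4,3) (4,4) (5,2) (5,3) (5,4)

Answer: 20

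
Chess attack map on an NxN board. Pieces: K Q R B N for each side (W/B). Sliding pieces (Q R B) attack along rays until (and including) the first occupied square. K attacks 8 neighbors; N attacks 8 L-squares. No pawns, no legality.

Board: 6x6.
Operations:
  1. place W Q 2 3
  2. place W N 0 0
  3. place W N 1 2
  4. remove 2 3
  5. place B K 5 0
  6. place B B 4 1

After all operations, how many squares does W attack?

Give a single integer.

Op 1: place WQ@(2,3)
Op 2: place WN@(0,0)
Op 3: place WN@(1,2)
Op 4: remove (2,3)
Op 5: place BK@(5,0)
Op 6: place BB@(4,1)
Per-piece attacks for W:
  WN@(0,0): attacks (1,2) (2,1)
  WN@(1,2): attacks (2,4) (3,3) (0,4) (2,0) (3,1) (0,0)
Union (8 distinct): (0,0) (0,4) (1,2) (2,0) (2,1) (2,4) (3,1) (3,3)

Answer: 8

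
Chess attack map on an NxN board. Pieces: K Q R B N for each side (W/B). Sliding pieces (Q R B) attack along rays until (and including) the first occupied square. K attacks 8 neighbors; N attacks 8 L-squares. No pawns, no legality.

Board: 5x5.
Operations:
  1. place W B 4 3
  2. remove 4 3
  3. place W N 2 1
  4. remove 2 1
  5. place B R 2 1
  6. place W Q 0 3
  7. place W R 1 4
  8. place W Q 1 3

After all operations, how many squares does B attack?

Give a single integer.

Answer: 8

Derivation:
Op 1: place WB@(4,3)
Op 2: remove (4,3)
Op 3: place WN@(2,1)
Op 4: remove (2,1)
Op 5: place BR@(2,1)
Op 6: place WQ@(0,3)
Op 7: place WR@(1,4)
Op 8: place WQ@(1,3)
Per-piece attacks for B:
  BR@(2,1): attacks (2,2) (2,3) (2,4) (2,0) (3,1) (4,1) (1,1) (0,1)
Union (8 distinct): (0,1) (1,1) (2,0) (2,2) (2,3) (2,4) (3,1) (4,1)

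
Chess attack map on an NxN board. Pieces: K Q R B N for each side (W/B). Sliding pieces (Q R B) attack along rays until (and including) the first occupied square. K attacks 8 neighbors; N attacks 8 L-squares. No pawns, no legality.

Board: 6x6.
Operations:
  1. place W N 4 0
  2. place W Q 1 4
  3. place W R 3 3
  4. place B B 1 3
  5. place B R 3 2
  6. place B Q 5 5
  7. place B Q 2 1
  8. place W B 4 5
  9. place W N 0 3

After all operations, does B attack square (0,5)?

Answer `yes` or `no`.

Answer: no

Derivation:
Op 1: place WN@(4,0)
Op 2: place WQ@(1,4)
Op 3: place WR@(3,3)
Op 4: place BB@(1,3)
Op 5: place BR@(3,2)
Op 6: place BQ@(5,5)
Op 7: place BQ@(2,1)
Op 8: place WB@(4,5)
Op 9: place WN@(0,3)
Per-piece attacks for B:
  BB@(1,3): attacks (2,4) (3,5) (2,2) (3,1) (4,0) (0,4) (0,2) [ray(1,-1) blocked at (4,0)]
  BQ@(2,1): attacks (2,2) (2,3) (2,4) (2,5) (2,0) (3,1) (4,1) (5,1) (1,1) (0,1) (3,2) (3,0) (1,2) (0,3) (1,0) [ray(1,1) blocked at (3,2); ray(-1,1) blocked at (0,3)]
  BR@(3,2): attacks (3,3) (3,1) (3,0) (4,2) (5,2) (2,2) (1,2) (0,2) [ray(0,1) blocked at (3,3)]
  BQ@(5,5): attacks (5,4) (5,3) (5,2) (5,1) (5,0) (4,5) (4,4) (3,3) [ray(-1,0) blocked at (4,5); ray(-1,-1) blocked at (3,3)]
B attacks (0,5): no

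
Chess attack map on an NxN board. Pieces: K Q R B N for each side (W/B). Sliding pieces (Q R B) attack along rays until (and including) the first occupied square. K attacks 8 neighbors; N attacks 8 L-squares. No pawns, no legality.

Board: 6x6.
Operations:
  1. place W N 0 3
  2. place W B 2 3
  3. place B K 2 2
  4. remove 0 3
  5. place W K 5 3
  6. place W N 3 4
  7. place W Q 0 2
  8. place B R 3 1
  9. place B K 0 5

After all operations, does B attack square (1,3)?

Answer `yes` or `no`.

Answer: yes

Derivation:
Op 1: place WN@(0,3)
Op 2: place WB@(2,3)
Op 3: place BK@(2,2)
Op 4: remove (0,3)
Op 5: place WK@(5,3)
Op 6: place WN@(3,4)
Op 7: place WQ@(0,2)
Op 8: place BR@(3,1)
Op 9: place BK@(0,5)
Per-piece attacks for B:
  BK@(0,5): attacks (0,4) (1,5) (1,4)
  BK@(2,2): attacks (2,3) (2,1) (3,2) (1,2) (3,3) (3,1) (1,3) (1,1)
  BR@(3,1): attacks (3,2) (3,3) (3,4) (3,0) (4,1) (5,1) (2,1) (1,1) (0,1) [ray(0,1) blocked at (3,4)]
B attacks (1,3): yes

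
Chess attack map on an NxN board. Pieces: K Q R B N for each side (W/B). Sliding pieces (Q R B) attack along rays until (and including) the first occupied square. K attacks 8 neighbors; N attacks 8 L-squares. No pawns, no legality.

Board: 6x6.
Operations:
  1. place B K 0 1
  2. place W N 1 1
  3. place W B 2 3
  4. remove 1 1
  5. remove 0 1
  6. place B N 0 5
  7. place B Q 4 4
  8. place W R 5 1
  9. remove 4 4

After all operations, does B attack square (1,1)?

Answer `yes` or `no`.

Answer: no

Derivation:
Op 1: place BK@(0,1)
Op 2: place WN@(1,1)
Op 3: place WB@(2,3)
Op 4: remove (1,1)
Op 5: remove (0,1)
Op 6: place BN@(0,5)
Op 7: place BQ@(4,4)
Op 8: place WR@(5,1)
Op 9: remove (4,4)
Per-piece attacks for B:
  BN@(0,5): attacks (1,3) (2,4)
B attacks (1,1): no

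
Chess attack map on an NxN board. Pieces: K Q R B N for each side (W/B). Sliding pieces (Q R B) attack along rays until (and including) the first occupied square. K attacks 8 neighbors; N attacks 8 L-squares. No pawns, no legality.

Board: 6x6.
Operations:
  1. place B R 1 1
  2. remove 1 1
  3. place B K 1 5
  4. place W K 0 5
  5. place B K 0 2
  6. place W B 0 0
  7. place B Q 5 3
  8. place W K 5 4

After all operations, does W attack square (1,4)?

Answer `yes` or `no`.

Answer: yes

Derivation:
Op 1: place BR@(1,1)
Op 2: remove (1,1)
Op 3: place BK@(1,5)
Op 4: place WK@(0,5)
Op 5: place BK@(0,2)
Op 6: place WB@(0,0)
Op 7: place BQ@(5,3)
Op 8: place WK@(5,4)
Per-piece attacks for W:
  WB@(0,0): attacks (1,1) (2,2) (3,3) (4,4) (5,5)
  WK@(0,5): attacks (0,4) (1,5) (1,4)
  WK@(5,4): attacks (5,5) (5,3) (4,4) (4,5) (4,3)
W attacks (1,4): yes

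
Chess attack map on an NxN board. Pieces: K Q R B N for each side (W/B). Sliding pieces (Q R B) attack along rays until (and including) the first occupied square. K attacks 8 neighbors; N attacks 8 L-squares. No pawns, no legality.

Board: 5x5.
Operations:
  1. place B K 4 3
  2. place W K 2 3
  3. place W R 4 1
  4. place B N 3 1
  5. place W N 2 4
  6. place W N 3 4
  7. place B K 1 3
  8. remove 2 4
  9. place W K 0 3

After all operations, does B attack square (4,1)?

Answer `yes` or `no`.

Op 1: place BK@(4,3)
Op 2: place WK@(2,3)
Op 3: place WR@(4,1)
Op 4: place BN@(3,1)
Op 5: place WN@(2,4)
Op 6: place WN@(3,4)
Op 7: place BK@(1,3)
Op 8: remove (2,4)
Op 9: place WK@(0,3)
Per-piece attacks for B:
  BK@(1,3): attacks (1,4) (1,2) (2,3) (0,3) (2,4) (2,2) (0,4) (0,2)
  BN@(3,1): attacks (4,3) (2,3) (1,2) (1,0)
  BK@(4,3): attacks (4,4) (4,2) (3,3) (3,4) (3,2)
B attacks (4,1): no

Answer: no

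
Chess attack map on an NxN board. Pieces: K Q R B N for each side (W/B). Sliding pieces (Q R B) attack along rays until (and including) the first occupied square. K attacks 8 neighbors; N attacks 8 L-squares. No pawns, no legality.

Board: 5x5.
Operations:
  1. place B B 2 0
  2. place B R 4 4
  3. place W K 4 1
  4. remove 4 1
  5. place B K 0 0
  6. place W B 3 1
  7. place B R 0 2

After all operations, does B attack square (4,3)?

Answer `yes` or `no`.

Op 1: place BB@(2,0)
Op 2: place BR@(4,4)
Op 3: place WK@(4,1)
Op 4: remove (4,1)
Op 5: place BK@(0,0)
Op 6: place WB@(3,1)
Op 7: place BR@(0,2)
Per-piece attacks for B:
  BK@(0,0): attacks (0,1) (1,0) (1,1)
  BR@(0,2): attacks (0,3) (0,4) (0,1) (0,0) (1,2) (2,2) (3,2) (4,2) [ray(0,-1) blocked at (0,0)]
  BB@(2,0): attacks (3,1) (1,1) (0,2) [ray(1,1) blocked at (3,1); ray(-1,1) blocked at (0,2)]
  BR@(4,4): attacks (4,3) (4,2) (4,1) (4,0) (3,4) (2,4) (1,4) (0,4)
B attacks (4,3): yes

Answer: yes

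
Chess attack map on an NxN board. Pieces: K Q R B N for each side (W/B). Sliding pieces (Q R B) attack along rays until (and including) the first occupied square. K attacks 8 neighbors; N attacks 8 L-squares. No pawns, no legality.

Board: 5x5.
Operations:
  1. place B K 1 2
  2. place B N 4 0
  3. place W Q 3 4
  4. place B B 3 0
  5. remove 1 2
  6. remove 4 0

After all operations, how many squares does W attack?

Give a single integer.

Answer: 12

Derivation:
Op 1: place BK@(1,2)
Op 2: place BN@(4,0)
Op 3: place WQ@(3,4)
Op 4: place BB@(3,0)
Op 5: remove (1,2)
Op 6: remove (4,0)
Per-piece attacks for W:
  WQ@(3,4): attacks (3,3) (3,2) (3,1) (3,0) (4,4) (2,4) (1,4) (0,4) (4,3) (2,3) (1,2) (0,1) [ray(0,-1) blocked at (3,0)]
Union (12 distinct): (0,1) (0,4) (1,2) (1,4) (2,3) (2,4) (3,0) (3,1) (3,2) (3,3) (4,3) (4,4)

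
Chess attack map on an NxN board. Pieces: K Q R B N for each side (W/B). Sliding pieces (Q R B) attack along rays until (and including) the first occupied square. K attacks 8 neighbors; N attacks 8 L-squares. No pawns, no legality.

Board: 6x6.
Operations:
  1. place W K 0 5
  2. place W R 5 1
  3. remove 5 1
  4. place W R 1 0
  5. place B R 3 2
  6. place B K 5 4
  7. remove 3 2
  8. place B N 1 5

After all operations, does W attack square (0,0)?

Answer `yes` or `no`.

Answer: yes

Derivation:
Op 1: place WK@(0,5)
Op 2: place WR@(5,1)
Op 3: remove (5,1)
Op 4: place WR@(1,0)
Op 5: place BR@(3,2)
Op 6: place BK@(5,4)
Op 7: remove (3,2)
Op 8: place BN@(1,5)
Per-piece attacks for W:
  WK@(0,5): attacks (0,4) (1,5) (1,4)
  WR@(1,0): attacks (1,1) (1,2) (1,3) (1,4) (1,5) (2,0) (3,0) (4,0) (5,0) (0,0) [ray(0,1) blocked at (1,5)]
W attacks (0,0): yes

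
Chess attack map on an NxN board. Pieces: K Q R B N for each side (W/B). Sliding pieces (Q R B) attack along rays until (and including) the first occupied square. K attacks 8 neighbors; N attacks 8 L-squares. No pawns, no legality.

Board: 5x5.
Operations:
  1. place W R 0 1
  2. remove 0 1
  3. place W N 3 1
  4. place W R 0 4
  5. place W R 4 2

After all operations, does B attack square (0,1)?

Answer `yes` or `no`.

Op 1: place WR@(0,1)
Op 2: remove (0,1)
Op 3: place WN@(3,1)
Op 4: place WR@(0,4)
Op 5: place WR@(4,2)
Per-piece attacks for B:
B attacks (0,1): no

Answer: no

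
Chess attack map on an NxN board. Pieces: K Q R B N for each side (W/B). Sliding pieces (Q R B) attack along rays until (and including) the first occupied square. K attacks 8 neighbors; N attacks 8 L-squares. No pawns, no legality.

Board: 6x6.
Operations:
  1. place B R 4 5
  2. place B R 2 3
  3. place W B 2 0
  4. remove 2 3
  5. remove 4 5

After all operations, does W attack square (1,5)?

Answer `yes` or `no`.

Op 1: place BR@(4,5)
Op 2: place BR@(2,3)
Op 3: place WB@(2,0)
Op 4: remove (2,3)
Op 5: remove (4,5)
Per-piece attacks for W:
  WB@(2,0): attacks (3,1) (4,2) (5,3) (1,1) (0,2)
W attacks (1,5): no

Answer: no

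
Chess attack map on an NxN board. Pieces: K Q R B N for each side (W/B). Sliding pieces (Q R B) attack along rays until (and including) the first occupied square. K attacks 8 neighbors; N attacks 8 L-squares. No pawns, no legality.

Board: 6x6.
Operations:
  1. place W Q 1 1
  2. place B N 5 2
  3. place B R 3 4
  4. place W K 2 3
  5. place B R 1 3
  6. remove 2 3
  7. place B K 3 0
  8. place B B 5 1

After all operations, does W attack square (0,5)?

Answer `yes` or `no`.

Op 1: place WQ@(1,1)
Op 2: place BN@(5,2)
Op 3: place BR@(3,4)
Op 4: place WK@(2,3)
Op 5: place BR@(1,3)
Op 6: remove (2,3)
Op 7: place BK@(3,0)
Op 8: place BB@(5,1)
Per-piece attacks for W:
  WQ@(1,1): attacks (1,2) (1,3) (1,0) (2,1) (3,1) (4,1) (5,1) (0,1) (2,2) (3,3) (4,4) (5,5) (2,0) (0,2) (0,0) [ray(0,1) blocked at (1,3); ray(1,0) blocked at (5,1)]
W attacks (0,5): no

Answer: no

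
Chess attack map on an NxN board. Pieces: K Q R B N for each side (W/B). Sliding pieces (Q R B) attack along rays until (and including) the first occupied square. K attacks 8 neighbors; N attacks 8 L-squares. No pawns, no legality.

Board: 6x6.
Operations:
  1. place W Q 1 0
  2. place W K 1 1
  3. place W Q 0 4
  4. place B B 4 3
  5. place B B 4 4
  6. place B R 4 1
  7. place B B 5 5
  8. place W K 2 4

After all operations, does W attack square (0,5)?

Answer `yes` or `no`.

Answer: yes

Derivation:
Op 1: place WQ@(1,0)
Op 2: place WK@(1,1)
Op 3: place WQ@(0,4)
Op 4: place BB@(4,3)
Op 5: place BB@(4,4)
Op 6: place BR@(4,1)
Op 7: place BB@(5,5)
Op 8: place WK@(2,4)
Per-piece attacks for W:
  WQ@(0,4): attacks (0,5) (0,3) (0,2) (0,1) (0,0) (1,4) (2,4) (1,5) (1,3) (2,2) (3,1) (4,0) [ray(1,0) blocked at (2,4)]
  WQ@(1,0): attacks (1,1) (2,0) (3,0) (4,0) (5,0) (0,0) (2,1) (3,2) (4,3) (0,1) [ray(0,1) blocked at (1,1); ray(1,1) blocked at (4,3)]
  WK@(1,1): attacks (1,2) (1,0) (2,1) (0,1) (2,2) (2,0) (0,2) (0,0)
  WK@(2,4): attacks (2,5) (2,3) (3,4) (1,4) (3,5) (3,3) (1,5) (1,3)
W attacks (0,5): yes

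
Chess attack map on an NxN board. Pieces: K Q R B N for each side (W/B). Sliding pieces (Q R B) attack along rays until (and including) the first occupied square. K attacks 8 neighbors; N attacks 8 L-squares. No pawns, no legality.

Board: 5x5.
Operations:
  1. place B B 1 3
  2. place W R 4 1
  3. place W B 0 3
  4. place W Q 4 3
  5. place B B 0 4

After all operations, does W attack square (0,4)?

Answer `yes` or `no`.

Answer: no

Derivation:
Op 1: place BB@(1,3)
Op 2: place WR@(4,1)
Op 3: place WB@(0,3)
Op 4: place WQ@(4,3)
Op 5: place BB@(0,4)
Per-piece attacks for W:
  WB@(0,3): attacks (1,4) (1,2) (2,1) (3,0)
  WR@(4,1): attacks (4,2) (4,3) (4,0) (3,1) (2,1) (1,1) (0,1) [ray(0,1) blocked at (4,3)]
  WQ@(4,3): attacks (4,4) (4,2) (4,1) (3,3) (2,3) (1,3) (3,4) (3,2) (2,1) (1,0) [ray(0,-1) blocked at (4,1); ray(-1,0) blocked at (1,3)]
W attacks (0,4): no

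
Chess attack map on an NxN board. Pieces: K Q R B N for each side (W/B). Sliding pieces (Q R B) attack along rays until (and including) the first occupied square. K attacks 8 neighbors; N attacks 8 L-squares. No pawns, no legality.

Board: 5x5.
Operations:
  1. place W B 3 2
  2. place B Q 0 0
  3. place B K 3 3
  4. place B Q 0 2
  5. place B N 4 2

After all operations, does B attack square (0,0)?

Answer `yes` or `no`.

Answer: yes

Derivation:
Op 1: place WB@(3,2)
Op 2: place BQ@(0,0)
Op 3: place BK@(3,3)
Op 4: place BQ@(0,2)
Op 5: place BN@(4,2)
Per-piece attacks for B:
  BQ@(0,0): attacks (0,1) (0,2) (1,0) (2,0) (3,0) (4,0) (1,1) (2,2) (3,3) [ray(0,1) blocked at (0,2); ray(1,1) blocked at (3,3)]
  BQ@(0,2): attacks (0,3) (0,4) (0,1) (0,0) (1,2) (2,2) (3,2) (1,3) (2,4) (1,1) (2,0) [ray(0,-1) blocked at (0,0); ray(1,0) blocked at (3,2)]
  BK@(3,3): attacks (3,4) (3,2) (4,3) (2,3) (4,4) (4,2) (2,4) (2,2)
  BN@(4,2): attacks (3,4) (2,3) (3,0) (2,1)
B attacks (0,0): yes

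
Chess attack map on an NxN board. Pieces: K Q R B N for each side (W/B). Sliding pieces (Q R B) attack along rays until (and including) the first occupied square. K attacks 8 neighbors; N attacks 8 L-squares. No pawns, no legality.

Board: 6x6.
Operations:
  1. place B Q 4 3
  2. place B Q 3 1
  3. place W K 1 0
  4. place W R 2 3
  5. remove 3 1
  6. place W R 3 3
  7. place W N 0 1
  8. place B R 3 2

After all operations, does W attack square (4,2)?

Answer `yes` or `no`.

Answer: no

Derivation:
Op 1: place BQ@(4,3)
Op 2: place BQ@(3,1)
Op 3: place WK@(1,0)
Op 4: place WR@(2,3)
Op 5: remove (3,1)
Op 6: place WR@(3,3)
Op 7: place WN@(0,1)
Op 8: place BR@(3,2)
Per-piece attacks for W:
  WN@(0,1): attacks (1,3) (2,2) (2,0)
  WK@(1,0): attacks (1,1) (2,0) (0,0) (2,1) (0,1)
  WR@(2,3): attacks (2,4) (2,5) (2,2) (2,1) (2,0) (3,3) (1,3) (0,3) [ray(1,0) blocked at (3,3)]
  WR@(3,3): attacks (3,4) (3,5) (3,2) (4,3) (2,3) [ray(0,-1) blocked at (3,2); ray(1,0) blocked at (4,3); ray(-1,0) blocked at (2,3)]
W attacks (4,2): no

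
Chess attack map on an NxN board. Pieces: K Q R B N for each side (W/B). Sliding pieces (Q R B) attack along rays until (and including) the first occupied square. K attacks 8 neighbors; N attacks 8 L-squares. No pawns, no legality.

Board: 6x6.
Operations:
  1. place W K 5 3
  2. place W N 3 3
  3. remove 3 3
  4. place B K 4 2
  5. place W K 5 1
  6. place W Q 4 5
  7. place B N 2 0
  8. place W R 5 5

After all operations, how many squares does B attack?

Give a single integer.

Op 1: place WK@(5,3)
Op 2: place WN@(3,3)
Op 3: remove (3,3)
Op 4: place BK@(4,2)
Op 5: place WK@(5,1)
Op 6: place WQ@(4,5)
Op 7: place BN@(2,0)
Op 8: place WR@(5,5)
Per-piece attacks for B:
  BN@(2,0): attacks (3,2) (4,1) (1,2) (0,1)
  BK@(4,2): attacks (4,3) (4,1) (5,2) (3,2) (5,3) (5,1) (3,3) (3,1)
Union (10 distinct): (0,1) (1,2) (3,1) (3,2) (3,3) (4,1) (4,3) (5,1) (5,2) (5,3)

Answer: 10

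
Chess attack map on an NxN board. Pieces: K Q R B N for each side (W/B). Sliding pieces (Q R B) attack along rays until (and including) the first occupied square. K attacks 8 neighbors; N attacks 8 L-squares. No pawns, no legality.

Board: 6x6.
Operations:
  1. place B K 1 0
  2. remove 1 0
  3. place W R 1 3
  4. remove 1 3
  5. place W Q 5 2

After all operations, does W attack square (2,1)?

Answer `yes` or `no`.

Op 1: place BK@(1,0)
Op 2: remove (1,0)
Op 3: place WR@(1,3)
Op 4: remove (1,3)
Op 5: place WQ@(5,2)
Per-piece attacks for W:
  WQ@(5,2): attacks (5,3) (5,4) (5,5) (5,1) (5,0) (4,2) (3,2) (2,2) (1,2) (0,2) (4,3) (3,4) (2,5) (4,1) (3,0)
W attacks (2,1): no

Answer: no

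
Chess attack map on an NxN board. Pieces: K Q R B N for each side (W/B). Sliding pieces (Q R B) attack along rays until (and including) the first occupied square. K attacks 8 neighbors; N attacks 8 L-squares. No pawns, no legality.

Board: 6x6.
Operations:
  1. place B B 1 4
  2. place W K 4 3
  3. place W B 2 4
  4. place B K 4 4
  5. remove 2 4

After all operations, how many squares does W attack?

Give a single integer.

Answer: 8

Derivation:
Op 1: place BB@(1,4)
Op 2: place WK@(4,3)
Op 3: place WB@(2,4)
Op 4: place BK@(4,4)
Op 5: remove (2,4)
Per-piece attacks for W:
  WK@(4,3): attacks (4,4) (4,2) (5,3) (3,3) (5,4) (5,2) (3,4) (3,2)
Union (8 distinct): (3,2) (3,3) (3,4) (4,2) (4,4) (5,2) (5,3) (5,4)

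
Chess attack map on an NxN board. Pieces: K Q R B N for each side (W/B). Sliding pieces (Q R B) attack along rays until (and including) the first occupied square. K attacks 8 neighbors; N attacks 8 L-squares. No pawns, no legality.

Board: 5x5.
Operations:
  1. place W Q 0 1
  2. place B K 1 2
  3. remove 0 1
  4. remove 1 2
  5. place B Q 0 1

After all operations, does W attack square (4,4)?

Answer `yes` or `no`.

Op 1: place WQ@(0,1)
Op 2: place BK@(1,2)
Op 3: remove (0,1)
Op 4: remove (1,2)
Op 5: place BQ@(0,1)
Per-piece attacks for W:
W attacks (4,4): no

Answer: no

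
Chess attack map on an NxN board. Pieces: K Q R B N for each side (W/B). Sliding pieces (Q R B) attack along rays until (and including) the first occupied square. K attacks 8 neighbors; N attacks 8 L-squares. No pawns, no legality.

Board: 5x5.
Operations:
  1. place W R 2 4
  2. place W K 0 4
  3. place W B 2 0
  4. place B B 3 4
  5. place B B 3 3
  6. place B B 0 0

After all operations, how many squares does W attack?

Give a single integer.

Op 1: place WR@(2,4)
Op 2: place WK@(0,4)
Op 3: place WB@(2,0)
Op 4: place BB@(3,4)
Op 5: place BB@(3,3)
Op 6: place BB@(0,0)
Per-piece attacks for W:
  WK@(0,4): attacks (0,3) (1,4) (1,3)
  WB@(2,0): attacks (3,1) (4,2) (1,1) (0,2)
  WR@(2,4): attacks (2,3) (2,2) (2,1) (2,0) (3,4) (1,4) (0,4) [ray(0,-1) blocked at (2,0); ray(1,0) blocked at (3,4); ray(-1,0) blocked at (0,4)]
Union (13 distinct): (0,2) (0,3) (0,4) (1,1) (1,3) (1,4) (2,0) (2,1) (2,2) (2,3) (3,1) (3,4) (4,2)

Answer: 13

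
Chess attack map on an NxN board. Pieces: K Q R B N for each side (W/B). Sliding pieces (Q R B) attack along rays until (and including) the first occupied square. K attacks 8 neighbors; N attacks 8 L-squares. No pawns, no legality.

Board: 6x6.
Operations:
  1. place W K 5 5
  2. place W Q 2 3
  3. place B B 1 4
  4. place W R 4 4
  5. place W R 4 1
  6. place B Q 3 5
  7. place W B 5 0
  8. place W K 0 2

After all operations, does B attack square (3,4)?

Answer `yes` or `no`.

Answer: yes

Derivation:
Op 1: place WK@(5,5)
Op 2: place WQ@(2,3)
Op 3: place BB@(1,4)
Op 4: place WR@(4,4)
Op 5: place WR@(4,1)
Op 6: place BQ@(3,5)
Op 7: place WB@(5,0)
Op 8: place WK@(0,2)
Per-piece attacks for B:
  BB@(1,4): attacks (2,5) (2,3) (0,5) (0,3) [ray(1,-1) blocked at (2,3)]
  BQ@(3,5): attacks (3,4) (3,3) (3,2) (3,1) (3,0) (4,5) (5,5) (2,5) (1,5) (0,5) (4,4) (2,4) (1,3) (0,2) [ray(1,0) blocked at (5,5); ray(1,-1) blocked at (4,4); ray(-1,-1) blocked at (0,2)]
B attacks (3,4): yes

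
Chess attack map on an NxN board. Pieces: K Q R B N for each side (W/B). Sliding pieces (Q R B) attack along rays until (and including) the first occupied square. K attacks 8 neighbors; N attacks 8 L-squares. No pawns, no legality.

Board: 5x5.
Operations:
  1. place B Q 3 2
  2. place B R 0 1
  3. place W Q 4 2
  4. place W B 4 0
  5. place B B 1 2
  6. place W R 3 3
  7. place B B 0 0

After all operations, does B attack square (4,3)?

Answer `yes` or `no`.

Answer: yes

Derivation:
Op 1: place BQ@(3,2)
Op 2: place BR@(0,1)
Op 3: place WQ@(4,2)
Op 4: place WB@(4,0)
Op 5: place BB@(1,2)
Op 6: place WR@(3,3)
Op 7: place BB@(0,0)
Per-piece attacks for B:
  BB@(0,0): attacks (1,1) (2,2) (3,3) [ray(1,1) blocked at (3,3)]
  BR@(0,1): attacks (0,2) (0,3) (0,4) (0,0) (1,1) (2,1) (3,1) (4,1) [ray(0,-1) blocked at (0,0)]
  BB@(1,2): attacks (2,3) (3,4) (2,1) (3,0) (0,3) (0,1) [ray(-1,-1) blocked at (0,1)]
  BQ@(3,2): attacks (3,3) (3,1) (3,0) (4,2) (2,2) (1,2) (4,3) (4,1) (2,3) (1,4) (2,1) (1,0) [ray(0,1) blocked at (3,3); ray(1,0) blocked at (4,2); ray(-1,0) blocked at (1,2)]
B attacks (4,3): yes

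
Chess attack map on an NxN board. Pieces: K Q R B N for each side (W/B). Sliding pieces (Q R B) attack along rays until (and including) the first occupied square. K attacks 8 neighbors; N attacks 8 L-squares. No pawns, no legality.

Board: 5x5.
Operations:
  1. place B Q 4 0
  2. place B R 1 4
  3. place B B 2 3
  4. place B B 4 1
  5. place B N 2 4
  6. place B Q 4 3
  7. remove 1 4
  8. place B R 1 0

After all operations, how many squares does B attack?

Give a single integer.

Op 1: place BQ@(4,0)
Op 2: place BR@(1,4)
Op 3: place BB@(2,3)
Op 4: place BB@(4,1)
Op 5: place BN@(2,4)
Op 6: place BQ@(4,3)
Op 7: remove (1,4)
Op 8: place BR@(1,0)
Per-piece attacks for B:
  BR@(1,0): attacks (1,1) (1,2) (1,3) (1,4) (2,0) (3,0) (4,0) (0,0) [ray(1,0) blocked at (4,0)]
  BB@(2,3): attacks (3,4) (3,2) (4,1) (1,4) (1,2) (0,1) [ray(1,-1) blocked at (4,1)]
  BN@(2,4): attacks (3,2) (4,3) (1,2) (0,3)
  BQ@(4,0): attacks (4,1) (3,0) (2,0) (1,0) (3,1) (2,2) (1,3) (0,4) [ray(0,1) blocked at (4,1); ray(-1,0) blocked at (1,0)]
  BB@(4,1): attacks (3,2) (2,3) (3,0) [ray(-1,1) blocked at (2,3)]
  BQ@(4,3): attacks (4,4) (4,2) (4,1) (3,3) (2,3) (3,4) (3,2) (2,1) (1,0) [ray(0,-1) blocked at (4,1); ray(-1,0) blocked at (2,3); ray(-1,-1) blocked at (1,0)]
Union (23 distinct): (0,0) (0,1) (0,3) (0,4) (1,0) (1,1) (1,2) (1,3) (1,4) (2,0) (2,1) (2,2) (2,3) (3,0) (3,1) (3,2) (3,3) (3,4) (4,0) (4,1) (4,2) (4,3) (4,4)

Answer: 23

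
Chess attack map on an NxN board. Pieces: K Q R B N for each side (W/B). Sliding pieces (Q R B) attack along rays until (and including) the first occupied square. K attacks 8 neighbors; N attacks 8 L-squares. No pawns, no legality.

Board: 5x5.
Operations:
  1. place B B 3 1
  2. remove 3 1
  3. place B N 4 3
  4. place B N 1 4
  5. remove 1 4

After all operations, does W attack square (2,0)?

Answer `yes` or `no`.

Op 1: place BB@(3,1)
Op 2: remove (3,1)
Op 3: place BN@(4,3)
Op 4: place BN@(1,4)
Op 5: remove (1,4)
Per-piece attacks for W:
W attacks (2,0): no

Answer: no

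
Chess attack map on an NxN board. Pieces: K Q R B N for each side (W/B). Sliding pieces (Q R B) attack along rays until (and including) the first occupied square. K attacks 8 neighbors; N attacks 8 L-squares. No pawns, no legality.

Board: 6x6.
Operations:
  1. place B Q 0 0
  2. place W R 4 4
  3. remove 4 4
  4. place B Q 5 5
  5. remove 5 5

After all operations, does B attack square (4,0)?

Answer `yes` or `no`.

Answer: yes

Derivation:
Op 1: place BQ@(0,0)
Op 2: place WR@(4,4)
Op 3: remove (4,4)
Op 4: place BQ@(5,5)
Op 5: remove (5,5)
Per-piece attacks for B:
  BQ@(0,0): attacks (0,1) (0,2) (0,3) (0,4) (0,5) (1,0) (2,0) (3,0) (4,0) (5,0) (1,1) (2,2) (3,3) (4,4) (5,5)
B attacks (4,0): yes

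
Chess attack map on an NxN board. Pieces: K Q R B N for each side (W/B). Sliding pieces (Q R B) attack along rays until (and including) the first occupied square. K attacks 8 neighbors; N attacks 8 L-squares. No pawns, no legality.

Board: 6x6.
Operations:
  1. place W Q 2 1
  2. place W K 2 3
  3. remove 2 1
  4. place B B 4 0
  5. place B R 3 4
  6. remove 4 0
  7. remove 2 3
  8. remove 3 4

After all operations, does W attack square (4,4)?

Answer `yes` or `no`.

Answer: no

Derivation:
Op 1: place WQ@(2,1)
Op 2: place WK@(2,3)
Op 3: remove (2,1)
Op 4: place BB@(4,0)
Op 5: place BR@(3,4)
Op 6: remove (4,0)
Op 7: remove (2,3)
Op 8: remove (3,4)
Per-piece attacks for W:
W attacks (4,4): no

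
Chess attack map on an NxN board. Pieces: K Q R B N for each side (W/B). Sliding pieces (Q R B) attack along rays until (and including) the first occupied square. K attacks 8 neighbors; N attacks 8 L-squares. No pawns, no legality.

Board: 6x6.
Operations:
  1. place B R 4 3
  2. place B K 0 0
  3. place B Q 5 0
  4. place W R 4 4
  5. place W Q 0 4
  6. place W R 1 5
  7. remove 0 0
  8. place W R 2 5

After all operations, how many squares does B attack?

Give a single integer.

Answer: 20

Derivation:
Op 1: place BR@(4,3)
Op 2: place BK@(0,0)
Op 3: place BQ@(5,0)
Op 4: place WR@(4,4)
Op 5: place WQ@(0,4)
Op 6: place WR@(1,5)
Op 7: remove (0,0)
Op 8: place WR@(2,5)
Per-piece attacks for B:
  BR@(4,3): attacks (4,4) (4,2) (4,1) (4,0) (5,3) (3,3) (2,3) (1,3) (0,3) [ray(0,1) blocked at (4,4)]
  BQ@(5,0): attacks (5,1) (5,2) (5,3) (5,4) (5,5) (4,0) (3,0) (2,0) (1,0) (0,0) (4,1) (3,2) (2,3) (1,4) (0,5)
Union (20 distinct): (0,0) (0,3) (0,5) (1,0) (1,3) (1,4) (2,0) (2,3) (3,0) (3,2) (3,3) (4,0) (4,1) (4,2) (4,4) (5,1) (5,2) (5,3) (5,4) (5,5)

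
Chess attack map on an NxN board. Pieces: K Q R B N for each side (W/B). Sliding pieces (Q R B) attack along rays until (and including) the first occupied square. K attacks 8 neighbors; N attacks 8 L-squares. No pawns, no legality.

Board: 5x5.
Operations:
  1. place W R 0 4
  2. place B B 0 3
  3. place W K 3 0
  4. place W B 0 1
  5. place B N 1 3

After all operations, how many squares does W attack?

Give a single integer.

Op 1: place WR@(0,4)
Op 2: place BB@(0,3)
Op 3: place WK@(3,0)
Op 4: place WB@(0,1)
Op 5: place BN@(1,3)
Per-piece attacks for W:
  WB@(0,1): attacks (1,2) (2,3) (3,4) (1,0)
  WR@(0,4): attacks (0,3) (1,4) (2,4) (3,4) (4,4) [ray(0,-1) blocked at (0,3)]
  WK@(3,0): attacks (3,1) (4,0) (2,0) (4,1) (2,1)
Union (13 distinct): (0,3) (1,0) (1,2) (1,4) (2,0) (2,1) (2,3) (2,4) (3,1) (3,4) (4,0) (4,1) (4,4)

Answer: 13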